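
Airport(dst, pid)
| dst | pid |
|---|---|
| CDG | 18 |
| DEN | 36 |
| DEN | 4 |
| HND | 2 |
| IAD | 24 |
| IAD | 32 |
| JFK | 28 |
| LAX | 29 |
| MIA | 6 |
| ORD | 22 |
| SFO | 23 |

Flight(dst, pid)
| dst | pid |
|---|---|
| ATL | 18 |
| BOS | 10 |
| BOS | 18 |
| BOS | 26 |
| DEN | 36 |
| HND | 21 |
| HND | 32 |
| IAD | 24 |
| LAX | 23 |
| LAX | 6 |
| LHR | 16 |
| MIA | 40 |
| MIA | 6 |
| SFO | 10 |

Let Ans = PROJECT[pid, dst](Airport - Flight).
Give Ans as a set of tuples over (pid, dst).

Set difference of the two operands is {(CDG, 18), (DEN, 4), (HND, 2), (IAD, 32), (JFK, 28), (LAX, 29), (ORD, 22), (SFO, 23)}.
π[pid, dst]: project onto (pid, dst) → {(18, CDG), (2, HND), (22, ORD), (23, SFO), (28, JFK), (29, LAX), (32, IAD), (4, DEN)}

{(18, CDG), (2, HND), (22, ORD), (23, SFO), (28, JFK), (29, LAX), (32, IAD), (4, DEN)}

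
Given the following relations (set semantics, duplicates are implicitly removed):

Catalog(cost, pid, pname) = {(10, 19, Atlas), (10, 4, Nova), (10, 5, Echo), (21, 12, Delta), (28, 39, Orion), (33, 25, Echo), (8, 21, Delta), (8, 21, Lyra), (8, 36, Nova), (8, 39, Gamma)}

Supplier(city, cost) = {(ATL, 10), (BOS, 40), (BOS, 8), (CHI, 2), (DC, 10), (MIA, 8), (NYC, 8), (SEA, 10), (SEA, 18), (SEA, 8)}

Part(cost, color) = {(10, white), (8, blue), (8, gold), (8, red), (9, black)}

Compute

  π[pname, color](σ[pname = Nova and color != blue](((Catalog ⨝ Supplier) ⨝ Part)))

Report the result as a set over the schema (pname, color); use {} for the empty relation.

{(Nova, gold), (Nova, red), (Nova, white)}

Catalog ⋈ Supplier (natural join on cost): {(10, 19, Atlas, ATL), (10, 19, Atlas, DC), (10, 19, Atlas, SEA), (10, 4, Nova, ATL), (10, 4, Nova, DC), (10, 4, Nova, SEA), (10, 5, Echo, ATL), (10, 5, Echo, DC), (10, 5, Echo, SEA), (8, 21, Delta, BOS), (8, 21, Delta, MIA), (8, 21, Delta, NYC), (8, 21, Delta, SEA), (8, 21, Lyra, BOS), (8, 21, Lyra, MIA), (8, 21, Lyra, NYC), (8, 21, Lyra, SEA), (8, 36, Nova, BOS), (8, 36, Nova, MIA), (8, 36, Nova, NYC), (8, 36, Nova, SEA), (8, 39, Gamma, BOS), (8, 39, Gamma, MIA), (8, 39, Gamma, NYC), (8, 39, Gamma, SEA)}
(Catalog ⨝ Supplier) ⋈ Part (natural join on cost): {(10, 19, Atlas, ATL, white), (10, 19, Atlas, DC, white), (10, 19, Atlas, SEA, white), (10, 4, Nova, ATL, white), (10, 4, Nova, DC, white), (10, 4, Nova, SEA, white), (10, 5, Echo, ATL, white), (10, 5, Echo, DC, white), (10, 5, Echo, SEA, white), (8, 21, Delta, BOS, blue), (8, 21, Delta, BOS, gold), (8, 21, Delta, BOS, red), (8, 21, Delta, MIA, blue), (8, 21, Delta, MIA, gold), (8, 21, Delta, MIA, red), (8, 21, Delta, NYC, blue), (8, 21, Delta, NYC, gold), (8, 21, Delta, NYC, red), (8, 21, Delta, SEA, blue), (8, 21, Delta, SEA, gold), (8, 21, Delta, SEA, red), (8, 21, Lyra, BOS, blue), (8, 21, Lyra, BOS, gold), (8, 21, Lyra, BOS, red), (8, 21, Lyra, MIA, blue), (8, 21, Lyra, MIA, gold), (8, 21, Lyra, MIA, red), (8, 21, Lyra, NYC, blue), (8, 21, Lyra, NYC, gold), (8, 21, Lyra, NYC, red), (8, 21, Lyra, SEA, blue), (8, 21, Lyra, SEA, gold), (8, 21, Lyra, SEA, red), (8, 36, Nova, BOS, blue), (8, 36, Nova, BOS, gold), (8, 36, Nova, BOS, red), (8, 36, Nova, MIA, blue), (8, 36, Nova, MIA, gold), (8, 36, Nova, MIA, red), (8, 36, Nova, NYC, blue), (8, 36, Nova, NYC, gold), (8, 36, Nova, NYC, red), (8, 36, Nova, SEA, blue), (8, 36, Nova, SEA, gold), (8, 36, Nova, SEA, red), (8, 39, Gamma, BOS, blue), (8, 39, Gamma, BOS, gold), (8, 39, Gamma, BOS, red), (8, 39, Gamma, MIA, blue), (8, 39, Gamma, MIA, gold), (8, 39, Gamma, MIA, red), (8, 39, Gamma, NYC, blue), (8, 39, Gamma, NYC, gold), (8, 39, Gamma, NYC, red), (8, 39, Gamma, SEA, blue), (8, 39, Gamma, SEA, gold), (8, 39, Gamma, SEA, red)}
Filtering on pname = Nova and color != blue leaves {(10, 4, Nova, ATL, white), (10, 4, Nova, DC, white), (10, 4, Nova, SEA, white), (8, 36, Nova, BOS, gold), (8, 36, Nova, BOS, red), (8, 36, Nova, MIA, gold), (8, 36, Nova, MIA, red), (8, 36, Nova, NYC, gold), (8, 36, Nova, NYC, red), (8, 36, Nova, SEA, gold), (8, 36, Nova, SEA, red)}.
Keep only column(s) pname, color (8 duplicate(s) eliminated): {(Nova, gold), (Nova, red), (Nova, white)}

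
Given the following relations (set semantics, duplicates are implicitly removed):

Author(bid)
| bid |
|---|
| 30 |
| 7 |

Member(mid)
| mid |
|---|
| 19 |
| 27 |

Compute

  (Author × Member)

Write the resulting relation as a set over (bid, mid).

{(30, 19), (30, 27), (7, 19), (7, 27)}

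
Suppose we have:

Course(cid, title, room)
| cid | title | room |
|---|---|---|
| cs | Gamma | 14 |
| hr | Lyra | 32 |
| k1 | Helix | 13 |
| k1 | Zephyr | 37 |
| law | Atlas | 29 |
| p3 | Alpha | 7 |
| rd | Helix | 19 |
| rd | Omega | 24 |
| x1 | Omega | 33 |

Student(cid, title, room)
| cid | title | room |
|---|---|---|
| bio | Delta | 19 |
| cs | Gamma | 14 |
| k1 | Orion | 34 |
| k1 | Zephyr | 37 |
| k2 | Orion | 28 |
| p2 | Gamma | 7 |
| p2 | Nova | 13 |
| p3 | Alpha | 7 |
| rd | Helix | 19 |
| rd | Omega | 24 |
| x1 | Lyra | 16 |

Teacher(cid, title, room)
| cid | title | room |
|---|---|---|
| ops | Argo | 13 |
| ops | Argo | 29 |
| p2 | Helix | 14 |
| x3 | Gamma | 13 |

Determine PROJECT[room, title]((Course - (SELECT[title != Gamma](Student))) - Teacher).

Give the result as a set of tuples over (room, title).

{(13, Helix), (14, Gamma), (29, Atlas), (32, Lyra), (33, Omega)}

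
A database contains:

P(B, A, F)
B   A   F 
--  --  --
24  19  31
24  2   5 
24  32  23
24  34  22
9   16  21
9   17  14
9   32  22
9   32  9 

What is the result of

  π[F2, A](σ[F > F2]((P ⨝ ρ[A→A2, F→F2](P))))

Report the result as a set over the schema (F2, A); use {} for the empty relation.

{(14, 16), (14, 32), (21, 32), (22, 19), (22, 32), (23, 19), (5, 19), (5, 32), (5, 34), (9, 16), (9, 17), (9, 32)}

ρ[A→A2, F→F2]: schema becomes (B, A2, F2); tuples unchanged.
Natural join on B: {(24, 19, 31, 19, 31), (24, 19, 31, 2, 5), (24, 19, 31, 32, 23), (24, 19, 31, 34, 22), (24, 2, 5, 19, 31), (24, 2, 5, 2, 5), (24, 2, 5, 32, 23), (24, 2, 5, 34, 22), (24, 32, 23, 19, 31), (24, 32, 23, 2, 5), (24, 32, 23, 32, 23), (24, 32, 23, 34, 22), (24, 34, 22, 19, 31), (24, 34, 22, 2, 5), (24, 34, 22, 32, 23), (24, 34, 22, 34, 22), (9, 16, 21, 16, 21), (9, 16, 21, 17, 14), (9, 16, 21, 32, 22), (9, 16, 21, 32, 9), (9, 17, 14, 16, 21), (9, 17, 14, 17, 14), (9, 17, 14, 32, 22), (9, 17, 14, 32, 9), (9, 32, 22, 16, 21), (9, 32, 22, 17, 14), (9, 32, 22, 32, 22), (9, 32, 22, 32, 9), (9, 32, 9, 16, 21), (9, 32, 9, 17, 14), (9, 32, 9, 32, 22), (9, 32, 9, 32, 9)}
Filtering on F > F2 leaves {(24, 19, 31, 2, 5), (24, 19, 31, 32, 23), (24, 19, 31, 34, 22), (24, 32, 23, 2, 5), (24, 32, 23, 34, 22), (24, 34, 22, 2, 5), (9, 16, 21, 17, 14), (9, 16, 21, 32, 9), (9, 17, 14, 32, 9), (9, 32, 22, 16, 21), (9, 32, 22, 17, 14), (9, 32, 22, 32, 9)}.
Projecting to F2, A: {(14, 16), (14, 32), (21, 32), (22, 19), (22, 32), (23, 19), (5, 19), (5, 32), (5, 34), (9, 16), (9, 17), (9, 32)}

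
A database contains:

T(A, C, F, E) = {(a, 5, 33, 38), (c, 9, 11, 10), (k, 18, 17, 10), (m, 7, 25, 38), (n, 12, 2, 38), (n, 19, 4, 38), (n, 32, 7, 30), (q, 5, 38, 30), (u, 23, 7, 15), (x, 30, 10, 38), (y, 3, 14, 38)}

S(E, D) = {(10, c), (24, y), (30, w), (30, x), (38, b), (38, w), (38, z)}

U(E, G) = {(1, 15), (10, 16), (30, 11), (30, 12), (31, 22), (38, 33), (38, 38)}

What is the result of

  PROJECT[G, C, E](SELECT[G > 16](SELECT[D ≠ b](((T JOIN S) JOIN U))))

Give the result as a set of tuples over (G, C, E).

Natural join on E: {(a, 5, 33, 38, b), (a, 5, 33, 38, w), (a, 5, 33, 38, z), (c, 9, 11, 10, c), (k, 18, 17, 10, c), (m, 7, 25, 38, b), (m, 7, 25, 38, w), (m, 7, 25, 38, z), (n, 12, 2, 38, b), (n, 12, 2, 38, w), (n, 12, 2, 38, z), (n, 19, 4, 38, b), (n, 19, 4, 38, w), (n, 19, 4, 38, z), (n, 32, 7, 30, w), (n, 32, 7, 30, x), (q, 5, 38, 30, w), (q, 5, 38, 30, x), (x, 30, 10, 38, b), (x, 30, 10, 38, w), (x, 30, 10, 38, z), (y, 3, 14, 38, b), (y, 3, 14, 38, w), (y, 3, 14, 38, z)}
Natural join on E: {(a, 5, 33, 38, b, 33), (a, 5, 33, 38, b, 38), (a, 5, 33, 38, w, 33), (a, 5, 33, 38, w, 38), (a, 5, 33, 38, z, 33), (a, 5, 33, 38, z, 38), (c, 9, 11, 10, c, 16), (k, 18, 17, 10, c, 16), (m, 7, 25, 38, b, 33), (m, 7, 25, 38, b, 38), (m, 7, 25, 38, w, 33), (m, 7, 25, 38, w, 38), (m, 7, 25, 38, z, 33), (m, 7, 25, 38, z, 38), (n, 12, 2, 38, b, 33), (n, 12, 2, 38, b, 38), (n, 12, 2, 38, w, 33), (n, 12, 2, 38, w, 38), (n, 12, 2, 38, z, 33), (n, 12, 2, 38, z, 38), (n, 19, 4, 38, b, 33), (n, 19, 4, 38, b, 38), (n, 19, 4, 38, w, 33), (n, 19, 4, 38, w, 38), (n, 19, 4, 38, z, 33), (n, 19, 4, 38, z, 38), (n, 32, 7, 30, w, 11), (n, 32, 7, 30, w, 12), (n, 32, 7, 30, x, 11), (n, 32, 7, 30, x, 12), (q, 5, 38, 30, w, 11), (q, 5, 38, 30, w, 12), (q, 5, 38, 30, x, 11), (q, 5, 38, 30, x, 12), (x, 30, 10, 38, b, 33), (x, 30, 10, 38, b, 38), (x, 30, 10, 38, w, 33), (x, 30, 10, 38, w, 38), (x, 30, 10, 38, z, 33), (x, 30, 10, 38, z, 38), (y, 3, 14, 38, b, 33), (y, 3, 14, 38, b, 38), (y, 3, 14, 38, w, 33), (y, 3, 14, 38, w, 38), (y, 3, 14, 38, z, 33), (y, 3, 14, 38, z, 38)}
Selection D ≠ b: {(a, 5, 33, 38, w, 33), (a, 5, 33, 38, w, 38), (a, 5, 33, 38, z, 33), (a, 5, 33, 38, z, 38), (c, 9, 11, 10, c, 16), (k, 18, 17, 10, c, 16), (m, 7, 25, 38, w, 33), (m, 7, 25, 38, w, 38), (m, 7, 25, 38, z, 33), (m, 7, 25, 38, z, 38), (n, 12, 2, 38, w, 33), (n, 12, 2, 38, w, 38), (n, 12, 2, 38, z, 33), (n, 12, 2, 38, z, 38), (n, 19, 4, 38, w, 33), (n, 19, 4, 38, w, 38), (n, 19, 4, 38, z, 33), (n, 19, 4, 38, z, 38), (n, 32, 7, 30, w, 11), (n, 32, 7, 30, w, 12), (n, 32, 7, 30, x, 11), (n, 32, 7, 30, x, 12), (q, 5, 38, 30, w, 11), (q, 5, 38, 30, w, 12), (q, 5, 38, 30, x, 11), (q, 5, 38, 30, x, 12), (x, 30, 10, 38, w, 33), (x, 30, 10, 38, w, 38), (x, 30, 10, 38, z, 33), (x, 30, 10, 38, z, 38), (y, 3, 14, 38, w, 33), (y, 3, 14, 38, w, 38), (y, 3, 14, 38, z, 33), (y, 3, 14, 38, z, 38)}
Selection G > 16: {(a, 5, 33, 38, w, 33), (a, 5, 33, 38, w, 38), (a, 5, 33, 38, z, 33), (a, 5, 33, 38, z, 38), (m, 7, 25, 38, w, 33), (m, 7, 25, 38, w, 38), (m, 7, 25, 38, z, 33), (m, 7, 25, 38, z, 38), (n, 12, 2, 38, w, 33), (n, 12, 2, 38, w, 38), (n, 12, 2, 38, z, 33), (n, 12, 2, 38, z, 38), (n, 19, 4, 38, w, 33), (n, 19, 4, 38, w, 38), (n, 19, 4, 38, z, 33), (n, 19, 4, 38, z, 38), (x, 30, 10, 38, w, 33), (x, 30, 10, 38, w, 38), (x, 30, 10, 38, z, 33), (x, 30, 10, 38, z, 38), (y, 3, 14, 38, w, 33), (y, 3, 14, 38, w, 38), (y, 3, 14, 38, z, 33), (y, 3, 14, 38, z, 38)}
π_{G, C, E} gives {(33, 12, 38), (33, 19, 38), (33, 3, 38), (33, 30, 38), (33, 5, 38), (33, 7, 38), (38, 12, 38), (38, 19, 38), (38, 3, 38), (38, 30, 38), (38, 5, 38), (38, 7, 38)} (12 duplicate(s) eliminated).

{(33, 12, 38), (33, 19, 38), (33, 3, 38), (33, 30, 38), (33, 5, 38), (33, 7, 38), (38, 12, 38), (38, 19, 38), (38, 3, 38), (38, 30, 38), (38, 5, 38), (38, 7, 38)}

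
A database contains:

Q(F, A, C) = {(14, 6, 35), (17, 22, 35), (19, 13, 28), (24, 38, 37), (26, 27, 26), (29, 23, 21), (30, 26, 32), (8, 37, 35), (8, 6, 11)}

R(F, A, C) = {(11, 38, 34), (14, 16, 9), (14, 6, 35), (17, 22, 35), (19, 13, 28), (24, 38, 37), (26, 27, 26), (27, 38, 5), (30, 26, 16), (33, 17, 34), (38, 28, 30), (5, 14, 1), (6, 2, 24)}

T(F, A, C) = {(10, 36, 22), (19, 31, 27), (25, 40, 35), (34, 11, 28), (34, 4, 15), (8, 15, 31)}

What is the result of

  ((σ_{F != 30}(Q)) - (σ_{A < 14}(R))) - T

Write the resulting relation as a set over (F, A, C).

{(17, 22, 35), (24, 38, 37), (26, 27, 26), (29, 23, 21), (8, 37, 35), (8, 6, 11)}

Selection F != 30: {(14, 6, 35), (17, 22, 35), (19, 13, 28), (24, 38, 37), (26, 27, 26), (29, 23, 21), (8, 37, 35), (8, 6, 11)}
Selection A < 14: {(14, 6, 35), (19, 13, 28), (6, 2, 24)}
Set difference of the two operands is {(17, 22, 35), (24, 38, 37), (26, 27, 26), (29, 23, 21), (8, 37, 35), (8, 6, 11)}.
Set difference of the two operands is {(17, 22, 35), (24, 38, 37), (26, 27, 26), (29, 23, 21), (8, 37, 35), (8, 6, 11)}.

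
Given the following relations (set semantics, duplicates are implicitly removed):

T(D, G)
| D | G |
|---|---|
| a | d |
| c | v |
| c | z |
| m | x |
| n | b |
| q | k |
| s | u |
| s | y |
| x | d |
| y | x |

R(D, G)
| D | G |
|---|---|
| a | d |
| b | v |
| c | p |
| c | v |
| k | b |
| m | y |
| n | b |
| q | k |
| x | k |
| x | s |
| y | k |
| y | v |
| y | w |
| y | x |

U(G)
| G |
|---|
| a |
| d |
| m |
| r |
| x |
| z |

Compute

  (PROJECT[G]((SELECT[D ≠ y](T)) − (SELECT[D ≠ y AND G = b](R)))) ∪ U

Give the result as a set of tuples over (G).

Filtering on D ≠ y leaves {(a, d), (c, v), (c, z), (m, x), (n, b), (q, k), (s, u), (s, y), (x, d)}.
Filtering on D ≠ y AND G = b leaves {(k, b), (n, b)}.
Difference: {(a, d), (c, v), (c, z), (m, x), (n, b), (q, k), (s, u), (s, y), (x, d)} with {(k, b), (n, b)} → {(a, d), (c, v), (c, z), (m, x), (q, k), (s, u), (s, y), (x, d)}
Projecting to G (1 duplicate(s) eliminated): {d, k, u, v, x, y, z}
Union: {d, k, u, v, x, y, z} with {a, d, m, r, x, z} → {a, d, k, m, r, u, v, x, y, z}

{a, d, k, m, r, u, v, x, y, z}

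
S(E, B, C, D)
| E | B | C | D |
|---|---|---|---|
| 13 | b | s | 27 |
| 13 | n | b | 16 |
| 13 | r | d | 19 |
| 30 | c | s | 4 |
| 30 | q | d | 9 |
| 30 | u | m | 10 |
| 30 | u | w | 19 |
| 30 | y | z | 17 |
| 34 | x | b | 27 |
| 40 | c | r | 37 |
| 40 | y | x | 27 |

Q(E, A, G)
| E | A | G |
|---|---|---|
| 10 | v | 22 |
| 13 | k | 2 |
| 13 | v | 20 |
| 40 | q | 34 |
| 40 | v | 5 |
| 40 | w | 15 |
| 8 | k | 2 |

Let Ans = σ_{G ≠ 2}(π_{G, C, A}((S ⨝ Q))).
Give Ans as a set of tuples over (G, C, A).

{(15, r, w), (15, x, w), (20, b, v), (20, d, v), (20, s, v), (34, r, q), (34, x, q), (5, r, v), (5, x, v)}

Joining S and Q on E yields {(13, b, s, 27, k, 2), (13, b, s, 27, v, 20), (13, n, b, 16, k, 2), (13, n, b, 16, v, 20), (13, r, d, 19, k, 2), (13, r, d, 19, v, 20), (40, c, r, 37, q, 34), (40, c, r, 37, v, 5), (40, c, r, 37, w, 15), (40, y, x, 27, q, 34), (40, y, x, 27, v, 5), (40, y, x, 27, w, 15)}.
Projecting to G, C, A: {(15, r, w), (15, x, w), (2, b, k), (2, d, k), (2, s, k), (20, b, v), (20, d, v), (20, s, v), (34, r, q), (34, x, q), (5, r, v), (5, x, v)}
Apply σ_{G ≠ 2}; surviving tuples: {(15, r, w), (15, x, w), (20, b, v), (20, d, v), (20, s, v), (34, r, q), (34, x, q), (5, r, v), (5, x, v)}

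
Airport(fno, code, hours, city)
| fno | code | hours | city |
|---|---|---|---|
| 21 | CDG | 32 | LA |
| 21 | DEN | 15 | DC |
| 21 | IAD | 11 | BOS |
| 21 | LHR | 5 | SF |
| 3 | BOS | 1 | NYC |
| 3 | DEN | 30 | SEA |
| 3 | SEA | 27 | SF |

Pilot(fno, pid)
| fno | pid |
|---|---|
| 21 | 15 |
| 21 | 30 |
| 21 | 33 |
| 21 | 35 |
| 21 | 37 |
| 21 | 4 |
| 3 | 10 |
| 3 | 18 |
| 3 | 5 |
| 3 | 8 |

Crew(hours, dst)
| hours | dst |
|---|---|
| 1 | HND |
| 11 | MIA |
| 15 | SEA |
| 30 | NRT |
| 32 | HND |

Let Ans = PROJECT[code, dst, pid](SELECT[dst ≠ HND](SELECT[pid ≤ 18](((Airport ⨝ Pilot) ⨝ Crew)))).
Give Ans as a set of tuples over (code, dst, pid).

Airport ⋈ Pilot (natural join on fno): {(21, CDG, 32, LA, 15), (21, CDG, 32, LA, 30), (21, CDG, 32, LA, 33), (21, CDG, 32, LA, 35), (21, CDG, 32, LA, 37), (21, CDG, 32, LA, 4), (21, DEN, 15, DC, 15), (21, DEN, 15, DC, 30), (21, DEN, 15, DC, 33), (21, DEN, 15, DC, 35), (21, DEN, 15, DC, 37), (21, DEN, 15, DC, 4), (21, IAD, 11, BOS, 15), (21, IAD, 11, BOS, 30), (21, IAD, 11, BOS, 33), (21, IAD, 11, BOS, 35), (21, IAD, 11, BOS, 37), (21, IAD, 11, BOS, 4), (21, LHR, 5, SF, 15), (21, LHR, 5, SF, 30), (21, LHR, 5, SF, 33), (21, LHR, 5, SF, 35), (21, LHR, 5, SF, 37), (21, LHR, 5, SF, 4), (3, BOS, 1, NYC, 10), (3, BOS, 1, NYC, 18), (3, BOS, 1, NYC, 5), (3, BOS, 1, NYC, 8), (3, DEN, 30, SEA, 10), (3, DEN, 30, SEA, 18), (3, DEN, 30, SEA, 5), (3, DEN, 30, SEA, 8), (3, SEA, 27, SF, 10), (3, SEA, 27, SF, 18), (3, SEA, 27, SF, 5), (3, SEA, 27, SF, 8)}
(Airport ⨝ Pilot) ⋈ Crew (natural join on hours): {(21, CDG, 32, LA, 15, HND), (21, CDG, 32, LA, 30, HND), (21, CDG, 32, LA, 33, HND), (21, CDG, 32, LA, 35, HND), (21, CDG, 32, LA, 37, HND), (21, CDG, 32, LA, 4, HND), (21, DEN, 15, DC, 15, SEA), (21, DEN, 15, DC, 30, SEA), (21, DEN, 15, DC, 33, SEA), (21, DEN, 15, DC, 35, SEA), (21, DEN, 15, DC, 37, SEA), (21, DEN, 15, DC, 4, SEA), (21, IAD, 11, BOS, 15, MIA), (21, IAD, 11, BOS, 30, MIA), (21, IAD, 11, BOS, 33, MIA), (21, IAD, 11, BOS, 35, MIA), (21, IAD, 11, BOS, 37, MIA), (21, IAD, 11, BOS, 4, MIA), (3, BOS, 1, NYC, 10, HND), (3, BOS, 1, NYC, 18, HND), (3, BOS, 1, NYC, 5, HND), (3, BOS, 1, NYC, 8, HND), (3, DEN, 30, SEA, 10, NRT), (3, DEN, 30, SEA, 18, NRT), (3, DEN, 30, SEA, 5, NRT), (3, DEN, 30, SEA, 8, NRT)}
σ[pid ≤ 18]: keep tuples satisfying pid ≤ 18 → {(21, CDG, 32, LA, 15, HND), (21, CDG, 32, LA, 4, HND), (21, DEN, 15, DC, 15, SEA), (21, DEN, 15, DC, 4, SEA), (21, IAD, 11, BOS, 15, MIA), (21, IAD, 11, BOS, 4, MIA), (3, BOS, 1, NYC, 10, HND), (3, BOS, 1, NYC, 18, HND), (3, BOS, 1, NYC, 5, HND), (3, BOS, 1, NYC, 8, HND), (3, DEN, 30, SEA, 10, NRT), (3, DEN, 30, SEA, 18, NRT), (3, DEN, 30, SEA, 5, NRT), (3, DEN, 30, SEA, 8, NRT)}
σ[dst ≠ HND]: keep tuples satisfying dst ≠ HND → {(21, DEN, 15, DC, 15, SEA), (21, DEN, 15, DC, 4, SEA), (21, IAD, 11, BOS, 15, MIA), (21, IAD, 11, BOS, 4, MIA), (3, DEN, 30, SEA, 10, NRT), (3, DEN, 30, SEA, 18, NRT), (3, DEN, 30, SEA, 5, NRT), (3, DEN, 30, SEA, 8, NRT)}
Keep only column(s) code, dst, pid: {(DEN, NRT, 10), (DEN, NRT, 18), (DEN, NRT, 5), (DEN, NRT, 8), (DEN, SEA, 15), (DEN, SEA, 4), (IAD, MIA, 15), (IAD, MIA, 4)}

{(DEN, NRT, 10), (DEN, NRT, 18), (DEN, NRT, 5), (DEN, NRT, 8), (DEN, SEA, 15), (DEN, SEA, 4), (IAD, MIA, 15), (IAD, MIA, 4)}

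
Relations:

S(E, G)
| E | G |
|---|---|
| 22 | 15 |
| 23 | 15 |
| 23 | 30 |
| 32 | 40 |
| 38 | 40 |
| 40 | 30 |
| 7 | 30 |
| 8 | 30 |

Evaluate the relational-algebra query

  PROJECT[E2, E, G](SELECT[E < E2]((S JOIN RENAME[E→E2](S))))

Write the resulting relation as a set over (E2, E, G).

{(23, 22, 15), (23, 7, 30), (23, 8, 30), (38, 32, 40), (40, 23, 30), (40, 7, 30), (40, 8, 30), (8, 7, 30)}

ρ[E→E2]: schema becomes (E2, G); tuples unchanged.
Natural join on G: {(22, 15, 22), (22, 15, 23), (23, 15, 22), (23, 15, 23), (23, 30, 23), (23, 30, 40), (23, 30, 7), (23, 30, 8), (32, 40, 32), (32, 40, 38), (38, 40, 32), (38, 40, 38), (40, 30, 23), (40, 30, 40), (40, 30, 7), (40, 30, 8), (7, 30, 23), (7, 30, 40), (7, 30, 7), (7, 30, 8), (8, 30, 23), (8, 30, 40), (8, 30, 7), (8, 30, 8)}
Selection E < E2: {(22, 15, 23), (23, 30, 40), (32, 40, 38), (7, 30, 23), (7, 30, 40), (7, 30, 8), (8, 30, 23), (8, 30, 40)}
Keep only column(s) E2, E, G: {(23, 22, 15), (23, 7, 30), (23, 8, 30), (38, 32, 40), (40, 23, 30), (40, 7, 30), (40, 8, 30), (8, 7, 30)}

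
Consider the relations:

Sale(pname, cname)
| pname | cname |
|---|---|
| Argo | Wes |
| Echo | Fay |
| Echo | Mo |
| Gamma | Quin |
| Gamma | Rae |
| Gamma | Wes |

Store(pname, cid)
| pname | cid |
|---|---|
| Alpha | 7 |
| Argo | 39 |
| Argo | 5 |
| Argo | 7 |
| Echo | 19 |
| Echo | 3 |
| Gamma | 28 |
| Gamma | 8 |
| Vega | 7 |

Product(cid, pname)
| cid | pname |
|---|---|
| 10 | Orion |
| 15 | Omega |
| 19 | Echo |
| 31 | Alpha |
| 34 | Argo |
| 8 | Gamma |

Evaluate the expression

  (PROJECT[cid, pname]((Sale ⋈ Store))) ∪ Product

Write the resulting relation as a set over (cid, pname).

{(10, Orion), (15, Omega), (19, Echo), (28, Gamma), (3, Echo), (31, Alpha), (34, Argo), (39, Argo), (5, Argo), (7, Argo), (8, Gamma)}

Sale ⋈ Store (natural join on pname): {(Argo, Wes, 39), (Argo, Wes, 5), (Argo, Wes, 7), (Echo, Fay, 19), (Echo, Fay, 3), (Echo, Mo, 19), (Echo, Mo, 3), (Gamma, Quin, 28), (Gamma, Quin, 8), (Gamma, Rae, 28), (Gamma, Rae, 8), (Gamma, Wes, 28), (Gamma, Wes, 8)}
π[cid, pname]: project onto (cid, pname) (6 duplicate(s) eliminated) → {(19, Echo), (28, Gamma), (3, Echo), (39, Argo), (5, Argo), (7, Argo), (8, Gamma)}
Taking the union: {(10, Orion), (15, Omega), (19, Echo), (28, Gamma), (3, Echo), (31, Alpha), (34, Argo), (39, Argo), (5, Argo), (7, Argo), (8, Gamma)}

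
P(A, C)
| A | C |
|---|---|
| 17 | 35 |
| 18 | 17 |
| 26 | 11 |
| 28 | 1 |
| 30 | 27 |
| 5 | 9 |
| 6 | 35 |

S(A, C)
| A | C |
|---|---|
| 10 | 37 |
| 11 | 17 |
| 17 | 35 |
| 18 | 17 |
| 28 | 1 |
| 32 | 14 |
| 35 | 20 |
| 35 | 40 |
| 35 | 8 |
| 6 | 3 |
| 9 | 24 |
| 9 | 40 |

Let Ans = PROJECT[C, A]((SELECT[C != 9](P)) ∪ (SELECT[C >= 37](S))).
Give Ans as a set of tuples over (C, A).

{(1, 28), (11, 26), (17, 18), (27, 30), (35, 17), (35, 6), (37, 10), (40, 35), (40, 9)}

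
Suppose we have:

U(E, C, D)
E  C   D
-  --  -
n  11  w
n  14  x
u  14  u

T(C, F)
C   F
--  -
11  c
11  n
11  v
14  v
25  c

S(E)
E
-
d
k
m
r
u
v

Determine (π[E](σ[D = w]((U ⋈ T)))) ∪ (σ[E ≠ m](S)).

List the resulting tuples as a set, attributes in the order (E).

Joining U and T on C yields {(n, 11, w, c), (n, 11, w, n), (n, 11, w, v), (n, 14, x, v), (u, 14, u, v)}.
Filtering on D = w leaves {(n, 11, w, c), (n, 11, w, n), (n, 11, w, v)}.
Keep only column(s) E (2 duplicate(s) eliminated): {n}
Filtering on E ≠ m leaves {d, k, r, u, v}.
Taking the union: {d, k, n, r, u, v}

{d, k, n, r, u, v}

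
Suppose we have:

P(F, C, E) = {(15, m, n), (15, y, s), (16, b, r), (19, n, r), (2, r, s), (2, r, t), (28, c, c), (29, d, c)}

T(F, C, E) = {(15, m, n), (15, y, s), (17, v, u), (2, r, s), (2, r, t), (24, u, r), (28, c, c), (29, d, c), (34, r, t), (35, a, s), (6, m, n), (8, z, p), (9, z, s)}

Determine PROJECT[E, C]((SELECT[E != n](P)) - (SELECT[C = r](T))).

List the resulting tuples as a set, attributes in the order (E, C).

Apply σ_{E != n}; surviving tuples: {(15, y, s), (16, b, r), (19, n, r), (2, r, s), (2, r, t), (28, c, c), (29, d, c)}
Apply σ_{C = r}; surviving tuples: {(2, r, s), (2, r, t), (34, r, t)}
Difference: {(15, y, s), (16, b, r), (19, n, r), (2, r, s), (2, r, t), (28, c, c), (29, d, c)} with {(2, r, s), (2, r, t), (34, r, t)} → {(15, y, s), (16, b, r), (19, n, r), (28, c, c), (29, d, c)}
Keep only column(s) E, C: {(c, c), (c, d), (r, b), (r, n), (s, y)}

{(c, c), (c, d), (r, b), (r, n), (s, y)}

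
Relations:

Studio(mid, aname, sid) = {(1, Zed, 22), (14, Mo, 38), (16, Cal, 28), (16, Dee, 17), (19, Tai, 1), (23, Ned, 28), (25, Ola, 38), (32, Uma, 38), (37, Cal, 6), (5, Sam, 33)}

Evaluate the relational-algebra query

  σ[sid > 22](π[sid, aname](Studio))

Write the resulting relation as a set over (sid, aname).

Projecting to sid, aname: {(1, Tai), (17, Dee), (22, Zed), (28, Cal), (28, Ned), (33, Sam), (38, Mo), (38, Ola), (38, Uma), (6, Cal)}
Filtering on sid > 22 leaves {(28, Cal), (28, Ned), (33, Sam), (38, Mo), (38, Ola), (38, Uma)}.

{(28, Cal), (28, Ned), (33, Sam), (38, Mo), (38, Ola), (38, Uma)}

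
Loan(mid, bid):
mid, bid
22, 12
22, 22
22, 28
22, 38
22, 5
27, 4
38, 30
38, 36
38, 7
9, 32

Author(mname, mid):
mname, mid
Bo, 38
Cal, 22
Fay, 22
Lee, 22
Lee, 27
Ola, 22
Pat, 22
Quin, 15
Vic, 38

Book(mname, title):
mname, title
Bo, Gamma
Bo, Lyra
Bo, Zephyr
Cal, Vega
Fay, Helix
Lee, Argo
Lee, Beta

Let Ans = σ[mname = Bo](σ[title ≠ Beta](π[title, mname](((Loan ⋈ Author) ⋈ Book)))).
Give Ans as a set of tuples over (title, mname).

Natural join on mid: {(22, 12, Cal), (22, 12, Fay), (22, 12, Lee), (22, 12, Ola), (22, 12, Pat), (22, 22, Cal), (22, 22, Fay), (22, 22, Lee), (22, 22, Ola), (22, 22, Pat), (22, 28, Cal), (22, 28, Fay), (22, 28, Lee), (22, 28, Ola), (22, 28, Pat), (22, 38, Cal), (22, 38, Fay), (22, 38, Lee), (22, 38, Ola), (22, 38, Pat), (22, 5, Cal), (22, 5, Fay), (22, 5, Lee), (22, 5, Ola), (22, 5, Pat), (27, 4, Lee), (38, 30, Bo), (38, 30, Vic), (38, 36, Bo), (38, 36, Vic), (38, 7, Bo), (38, 7, Vic)}
Natural join on mname: {(22, 12, Cal, Vega), (22, 12, Fay, Helix), (22, 12, Lee, Argo), (22, 12, Lee, Beta), (22, 22, Cal, Vega), (22, 22, Fay, Helix), (22, 22, Lee, Argo), (22, 22, Lee, Beta), (22, 28, Cal, Vega), (22, 28, Fay, Helix), (22, 28, Lee, Argo), (22, 28, Lee, Beta), (22, 38, Cal, Vega), (22, 38, Fay, Helix), (22, 38, Lee, Argo), (22, 38, Lee, Beta), (22, 5, Cal, Vega), (22, 5, Fay, Helix), (22, 5, Lee, Argo), (22, 5, Lee, Beta), (27, 4, Lee, Argo), (27, 4, Lee, Beta), (38, 30, Bo, Gamma), (38, 30, Bo, Lyra), (38, 30, Bo, Zephyr), (38, 36, Bo, Gamma), (38, 36, Bo, Lyra), (38, 36, Bo, Zephyr), (38, 7, Bo, Gamma), (38, 7, Bo, Lyra), (38, 7, Bo, Zephyr)}
π[title, mname]: project onto (title, mname) (24 duplicate(s) eliminated) → {(Argo, Lee), (Beta, Lee), (Gamma, Bo), (Helix, Fay), (Lyra, Bo), (Vega, Cal), (Zephyr, Bo)}
Filtering on title ≠ Beta leaves {(Argo, Lee), (Gamma, Bo), (Helix, Fay), (Lyra, Bo), (Vega, Cal), (Zephyr, Bo)}.
Filtering on mname = Bo leaves {(Gamma, Bo), (Lyra, Bo), (Zephyr, Bo)}.

{(Gamma, Bo), (Lyra, Bo), (Zephyr, Bo)}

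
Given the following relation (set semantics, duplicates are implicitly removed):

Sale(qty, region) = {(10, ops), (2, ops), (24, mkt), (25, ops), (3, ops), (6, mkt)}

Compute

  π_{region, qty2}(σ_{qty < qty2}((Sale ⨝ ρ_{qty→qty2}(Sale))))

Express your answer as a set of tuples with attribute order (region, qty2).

ρ[qty→qty2]: schema becomes (qty2, region); tuples unchanged.
Sale ⋈ ρ_{qty→qty2}(Sale) (natural join on region): {(10, ops, 10), (10, ops, 2), (10, ops, 25), (10, ops, 3), (2, ops, 10), (2, ops, 2), (2, ops, 25), (2, ops, 3), (24, mkt, 24), (24, mkt, 6), (25, ops, 10), (25, ops, 2), (25, ops, 25), (25, ops, 3), (3, ops, 10), (3, ops, 2), (3, ops, 25), (3, ops, 3), (6, mkt, 24), (6, mkt, 6)}
σ[qty < qty2]: keep tuples satisfying qty < qty2 → {(10, ops, 25), (2, ops, 10), (2, ops, 25), (2, ops, 3), (3, ops, 10), (3, ops, 25), (6, mkt, 24)}
π[region, qty2]: project onto (region, qty2) (3 duplicate(s) eliminated) → {(mkt, 24), (ops, 10), (ops, 25), (ops, 3)}

{(mkt, 24), (ops, 10), (ops, 25), (ops, 3)}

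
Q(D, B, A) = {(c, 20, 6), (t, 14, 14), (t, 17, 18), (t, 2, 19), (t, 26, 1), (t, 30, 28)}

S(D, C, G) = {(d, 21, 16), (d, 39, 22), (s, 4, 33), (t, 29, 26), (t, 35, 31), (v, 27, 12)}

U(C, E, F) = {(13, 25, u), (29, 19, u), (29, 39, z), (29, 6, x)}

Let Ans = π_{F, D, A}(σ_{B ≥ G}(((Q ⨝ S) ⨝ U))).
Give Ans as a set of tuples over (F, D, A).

{(u, t, 1), (u, t, 28), (x, t, 1), (x, t, 28), (z, t, 1), (z, t, 28)}

Q ⋈ S (natural join on D): {(t, 14, 14, 29, 26), (t, 14, 14, 35, 31), (t, 17, 18, 29, 26), (t, 17, 18, 35, 31), (t, 2, 19, 29, 26), (t, 2, 19, 35, 31), (t, 26, 1, 29, 26), (t, 26, 1, 35, 31), (t, 30, 28, 29, 26), (t, 30, 28, 35, 31)}
(Q ⨝ S) ⋈ U (natural join on C): {(t, 14, 14, 29, 26, 19, u), (t, 14, 14, 29, 26, 39, z), (t, 14, 14, 29, 26, 6, x), (t, 17, 18, 29, 26, 19, u), (t, 17, 18, 29, 26, 39, z), (t, 17, 18, 29, 26, 6, x), (t, 2, 19, 29, 26, 19, u), (t, 2, 19, 29, 26, 39, z), (t, 2, 19, 29, 26, 6, x), (t, 26, 1, 29, 26, 19, u), (t, 26, 1, 29, 26, 39, z), (t, 26, 1, 29, 26, 6, x), (t, 30, 28, 29, 26, 19, u), (t, 30, 28, 29, 26, 39, z), (t, 30, 28, 29, 26, 6, x)}
σ[B ≥ G]: keep tuples satisfying B ≥ G → {(t, 26, 1, 29, 26, 19, u), (t, 26, 1, 29, 26, 39, z), (t, 26, 1, 29, 26, 6, x), (t, 30, 28, 29, 26, 19, u), (t, 30, 28, 29, 26, 39, z), (t, 30, 28, 29, 26, 6, x)}
π_{F, D, A} gives {(u, t, 1), (u, t, 28), (x, t, 1), (x, t, 28), (z, t, 1), (z, t, 28)}.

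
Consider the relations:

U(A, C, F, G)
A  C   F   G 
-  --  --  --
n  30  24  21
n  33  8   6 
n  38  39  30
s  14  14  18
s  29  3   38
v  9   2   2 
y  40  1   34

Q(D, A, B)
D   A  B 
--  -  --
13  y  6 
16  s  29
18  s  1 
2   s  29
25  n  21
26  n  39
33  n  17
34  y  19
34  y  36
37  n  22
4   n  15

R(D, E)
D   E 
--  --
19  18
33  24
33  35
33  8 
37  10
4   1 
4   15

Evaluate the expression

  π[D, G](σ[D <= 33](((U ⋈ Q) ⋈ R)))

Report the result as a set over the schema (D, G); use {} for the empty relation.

{(33, 21), (33, 30), (33, 6), (4, 21), (4, 30), (4, 6)}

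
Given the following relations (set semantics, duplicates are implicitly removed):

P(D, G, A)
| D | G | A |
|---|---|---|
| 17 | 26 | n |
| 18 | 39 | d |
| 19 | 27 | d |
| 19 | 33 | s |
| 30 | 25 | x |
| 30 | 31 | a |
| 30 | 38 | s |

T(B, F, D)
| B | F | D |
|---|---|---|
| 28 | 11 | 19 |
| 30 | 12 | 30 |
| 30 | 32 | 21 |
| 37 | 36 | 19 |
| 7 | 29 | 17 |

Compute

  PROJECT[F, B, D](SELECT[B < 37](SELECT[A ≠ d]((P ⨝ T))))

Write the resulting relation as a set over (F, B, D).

Natural join on D: {(17, 26, n, 7, 29), (19, 27, d, 28, 11), (19, 27, d, 37, 36), (19, 33, s, 28, 11), (19, 33, s, 37, 36), (30, 25, x, 30, 12), (30, 31, a, 30, 12), (30, 38, s, 30, 12)}
σ[A ≠ d]: keep tuples satisfying A ≠ d → {(17, 26, n, 7, 29), (19, 33, s, 28, 11), (19, 33, s, 37, 36), (30, 25, x, 30, 12), (30, 31, a, 30, 12), (30, 38, s, 30, 12)}
σ[B < 37]: keep tuples satisfying B < 37 → {(17, 26, n, 7, 29), (19, 33, s, 28, 11), (30, 25, x, 30, 12), (30, 31, a, 30, 12), (30, 38, s, 30, 12)}
Projecting to F, B, D (2 duplicate(s) eliminated): {(11, 28, 19), (12, 30, 30), (29, 7, 17)}

{(11, 28, 19), (12, 30, 30), (29, 7, 17)}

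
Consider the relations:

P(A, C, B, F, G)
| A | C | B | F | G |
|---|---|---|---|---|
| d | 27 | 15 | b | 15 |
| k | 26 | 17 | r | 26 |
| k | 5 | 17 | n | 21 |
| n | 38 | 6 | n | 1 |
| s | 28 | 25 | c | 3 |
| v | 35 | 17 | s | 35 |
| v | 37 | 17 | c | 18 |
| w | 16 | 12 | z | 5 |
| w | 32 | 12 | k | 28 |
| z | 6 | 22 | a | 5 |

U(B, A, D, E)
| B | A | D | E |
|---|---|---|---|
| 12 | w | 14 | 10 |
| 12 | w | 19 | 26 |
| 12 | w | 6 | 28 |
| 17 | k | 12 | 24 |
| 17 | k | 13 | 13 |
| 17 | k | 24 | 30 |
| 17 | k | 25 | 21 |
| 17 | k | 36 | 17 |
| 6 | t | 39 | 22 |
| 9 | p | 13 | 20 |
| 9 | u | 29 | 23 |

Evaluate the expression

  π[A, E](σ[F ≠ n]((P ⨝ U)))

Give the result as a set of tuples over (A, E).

{(k, 13), (k, 17), (k, 21), (k, 24), (k, 30), (w, 10), (w, 26), (w, 28)}

Joining P and U on A, B yields {(k, 26, 17, r, 26, 12, 24), (k, 26, 17, r, 26, 13, 13), (k, 26, 17, r, 26, 24, 30), (k, 26, 17, r, 26, 25, 21), (k, 26, 17, r, 26, 36, 17), (k, 5, 17, n, 21, 12, 24), (k, 5, 17, n, 21, 13, 13), (k, 5, 17, n, 21, 24, 30), (k, 5, 17, n, 21, 25, 21), (k, 5, 17, n, 21, 36, 17), (w, 16, 12, z, 5, 14, 10), (w, 16, 12, z, 5, 19, 26), (w, 16, 12, z, 5, 6, 28), (w, 32, 12, k, 28, 14, 10), (w, 32, 12, k, 28, 19, 26), (w, 32, 12, k, 28, 6, 28)}.
Filtering on F ≠ n leaves {(k, 26, 17, r, 26, 12, 24), (k, 26, 17, r, 26, 13, 13), (k, 26, 17, r, 26, 24, 30), (k, 26, 17, r, 26, 25, 21), (k, 26, 17, r, 26, 36, 17), (w, 16, 12, z, 5, 14, 10), (w, 16, 12, z, 5, 19, 26), (w, 16, 12, z, 5, 6, 28), (w, 32, 12, k, 28, 14, 10), (w, 32, 12, k, 28, 19, 26), (w, 32, 12, k, 28, 6, 28)}.
Keep only column(s) A, E (3 duplicate(s) eliminated): {(k, 13), (k, 17), (k, 21), (k, 24), (k, 30), (w, 10), (w, 26), (w, 28)}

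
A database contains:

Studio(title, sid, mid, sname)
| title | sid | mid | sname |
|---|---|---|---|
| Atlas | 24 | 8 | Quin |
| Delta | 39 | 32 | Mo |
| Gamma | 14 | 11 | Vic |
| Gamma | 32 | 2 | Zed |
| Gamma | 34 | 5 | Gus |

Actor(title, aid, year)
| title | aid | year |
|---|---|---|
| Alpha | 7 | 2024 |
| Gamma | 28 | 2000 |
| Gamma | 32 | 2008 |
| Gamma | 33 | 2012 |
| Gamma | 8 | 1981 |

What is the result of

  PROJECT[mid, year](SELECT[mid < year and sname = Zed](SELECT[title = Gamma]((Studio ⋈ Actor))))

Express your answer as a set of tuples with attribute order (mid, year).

Joining Studio and Actor on title yields {(Gamma, 14, 11, Vic, 28, 2000), (Gamma, 14, 11, Vic, 32, 2008), (Gamma, 14, 11, Vic, 33, 2012), (Gamma, 14, 11, Vic, 8, 1981), (Gamma, 32, 2, Zed, 28, 2000), (Gamma, 32, 2, Zed, 32, 2008), (Gamma, 32, 2, Zed, 33, 2012), (Gamma, 32, 2, Zed, 8, 1981), (Gamma, 34, 5, Gus, 28, 2000), (Gamma, 34, 5, Gus, 32, 2008), (Gamma, 34, 5, Gus, 33, 2012), (Gamma, 34, 5, Gus, 8, 1981)}.
Apply σ_{title = Gamma}; surviving tuples: {(Gamma, 14, 11, Vic, 28, 2000), (Gamma, 14, 11, Vic, 32, 2008), (Gamma, 14, 11, Vic, 33, 2012), (Gamma, 14, 11, Vic, 8, 1981), (Gamma, 32, 2, Zed, 28, 2000), (Gamma, 32, 2, Zed, 32, 2008), (Gamma, 32, 2, Zed, 33, 2012), (Gamma, 32, 2, Zed, 8, 1981), (Gamma, 34, 5, Gus, 28, 2000), (Gamma, 34, 5, Gus, 32, 2008), (Gamma, 34, 5, Gus, 33, 2012), (Gamma, 34, 5, Gus, 8, 1981)}
Apply σ_{mid < year and sname = Zed}; surviving tuples: {(Gamma, 32, 2, Zed, 28, 2000), (Gamma, 32, 2, Zed, 32, 2008), (Gamma, 32, 2, Zed, 33, 2012), (Gamma, 32, 2, Zed, 8, 1981)}
Keep only column(s) mid, year: {(2, 1981), (2, 2000), (2, 2008), (2, 2012)}

{(2, 1981), (2, 2000), (2, 2008), (2, 2012)}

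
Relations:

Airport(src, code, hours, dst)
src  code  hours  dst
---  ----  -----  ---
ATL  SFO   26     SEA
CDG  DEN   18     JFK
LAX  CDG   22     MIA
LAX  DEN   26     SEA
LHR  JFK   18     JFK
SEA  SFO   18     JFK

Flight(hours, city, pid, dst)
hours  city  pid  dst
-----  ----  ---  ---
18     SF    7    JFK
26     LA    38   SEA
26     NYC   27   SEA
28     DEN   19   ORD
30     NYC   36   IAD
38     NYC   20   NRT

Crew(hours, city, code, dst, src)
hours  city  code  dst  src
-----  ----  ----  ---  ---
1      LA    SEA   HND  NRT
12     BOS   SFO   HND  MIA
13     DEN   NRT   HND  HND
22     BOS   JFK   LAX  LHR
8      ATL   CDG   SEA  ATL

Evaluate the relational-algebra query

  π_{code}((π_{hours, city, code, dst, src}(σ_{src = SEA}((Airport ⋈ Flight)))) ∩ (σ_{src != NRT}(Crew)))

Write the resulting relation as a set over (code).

Natural join on hours, dst: {(ATL, SFO, 26, SEA, LA, 38), (ATL, SFO, 26, SEA, NYC, 27), (CDG, DEN, 18, JFK, SF, 7), (LAX, DEN, 26, SEA, LA, 38), (LAX, DEN, 26, SEA, NYC, 27), (LHR, JFK, 18, JFK, SF, 7), (SEA, SFO, 18, JFK, SF, 7)}
Selection src = SEA: {(SEA, SFO, 18, JFK, SF, 7)}
π[hours, city, code, dst, src]: project onto (hours, city, code, dst, src) → {(18, SF, SFO, JFK, SEA)}
Selection src != NRT: {(12, BOS, SFO, HND, MIA), (13, DEN, NRT, HND, HND), (22, BOS, JFK, LAX, LHR), (8, ATL, CDG, SEA, ATL)}
Taking the intersection: {}
π[code]: project onto (code) → {}

{}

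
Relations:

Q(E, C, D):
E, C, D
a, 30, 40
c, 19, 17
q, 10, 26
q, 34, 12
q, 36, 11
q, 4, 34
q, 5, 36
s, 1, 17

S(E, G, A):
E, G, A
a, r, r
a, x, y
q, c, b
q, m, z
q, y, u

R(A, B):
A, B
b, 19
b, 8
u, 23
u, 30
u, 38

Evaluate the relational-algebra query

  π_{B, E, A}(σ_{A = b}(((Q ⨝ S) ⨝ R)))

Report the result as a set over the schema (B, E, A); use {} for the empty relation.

Q ⋈ S (natural join on E): {(a, 30, 40, r, r), (a, 30, 40, x, y), (q, 10, 26, c, b), (q, 10, 26, m, z), (q, 10, 26, y, u), (q, 34, 12, c, b), (q, 34, 12, m, z), (q, 34, 12, y, u), (q, 36, 11, c, b), (q, 36, 11, m, z), (q, 36, 11, y, u), (q, 4, 34, c, b), (q, 4, 34, m, z), (q, 4, 34, y, u), (q, 5, 36, c, b), (q, 5, 36, m, z), (q, 5, 36, y, u)}
(Q ⨝ S) ⋈ R (natural join on A): {(q, 10, 26, c, b, 19), (q, 10, 26, c, b, 8), (q, 10, 26, y, u, 23), (q, 10, 26, y, u, 30), (q, 10, 26, y, u, 38), (q, 34, 12, c, b, 19), (q, 34, 12, c, b, 8), (q, 34, 12, y, u, 23), (q, 34, 12, y, u, 30), (q, 34, 12, y, u, 38), (q, 36, 11, c, b, 19), (q, 36, 11, c, b, 8), (q, 36, 11, y, u, 23), (q, 36, 11, y, u, 30), (q, 36, 11, y, u, 38), (q, 4, 34, c, b, 19), (q, 4, 34, c, b, 8), (q, 4, 34, y, u, 23), (q, 4, 34, y, u, 30), (q, 4, 34, y, u, 38), (q, 5, 36, c, b, 19), (q, 5, 36, c, b, 8), (q, 5, 36, y, u, 23), (q, 5, 36, y, u, 30), (q, 5, 36, y, u, 38)}
Filtering on A = b leaves {(q, 10, 26, c, b, 19), (q, 10, 26, c, b, 8), (q, 34, 12, c, b, 19), (q, 34, 12, c, b, 8), (q, 36, 11, c, b, 19), (q, 36, 11, c, b, 8), (q, 4, 34, c, b, 19), (q, 4, 34, c, b, 8), (q, 5, 36, c, b, 19), (q, 5, 36, c, b, 8)}.
Keep only column(s) B, E, A (8 duplicate(s) eliminated): {(19, q, b), (8, q, b)}

{(19, q, b), (8, q, b)}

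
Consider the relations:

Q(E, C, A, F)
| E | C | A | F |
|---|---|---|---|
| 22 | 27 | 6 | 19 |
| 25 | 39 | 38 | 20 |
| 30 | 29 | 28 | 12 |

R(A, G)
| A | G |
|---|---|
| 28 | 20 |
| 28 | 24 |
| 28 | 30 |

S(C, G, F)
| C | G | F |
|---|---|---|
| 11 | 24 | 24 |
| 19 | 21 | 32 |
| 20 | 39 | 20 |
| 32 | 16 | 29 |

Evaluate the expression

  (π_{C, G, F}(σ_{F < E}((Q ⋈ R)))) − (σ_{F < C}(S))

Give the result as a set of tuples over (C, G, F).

{(29, 20, 12), (29, 24, 12), (29, 30, 12)}

Natural join on A: {(30, 29, 28, 12, 20), (30, 29, 28, 12, 24), (30, 29, 28, 12, 30)}
Selection F < E: {(30, 29, 28, 12, 20), (30, 29, 28, 12, 24), (30, 29, 28, 12, 30)}
Projecting to C, G, F: {(29, 20, 12), (29, 24, 12), (29, 30, 12)}
Selection F < C: {(32, 16, 29)}
Set difference of the two operands is {(29, 20, 12), (29, 24, 12), (29, 30, 12)}.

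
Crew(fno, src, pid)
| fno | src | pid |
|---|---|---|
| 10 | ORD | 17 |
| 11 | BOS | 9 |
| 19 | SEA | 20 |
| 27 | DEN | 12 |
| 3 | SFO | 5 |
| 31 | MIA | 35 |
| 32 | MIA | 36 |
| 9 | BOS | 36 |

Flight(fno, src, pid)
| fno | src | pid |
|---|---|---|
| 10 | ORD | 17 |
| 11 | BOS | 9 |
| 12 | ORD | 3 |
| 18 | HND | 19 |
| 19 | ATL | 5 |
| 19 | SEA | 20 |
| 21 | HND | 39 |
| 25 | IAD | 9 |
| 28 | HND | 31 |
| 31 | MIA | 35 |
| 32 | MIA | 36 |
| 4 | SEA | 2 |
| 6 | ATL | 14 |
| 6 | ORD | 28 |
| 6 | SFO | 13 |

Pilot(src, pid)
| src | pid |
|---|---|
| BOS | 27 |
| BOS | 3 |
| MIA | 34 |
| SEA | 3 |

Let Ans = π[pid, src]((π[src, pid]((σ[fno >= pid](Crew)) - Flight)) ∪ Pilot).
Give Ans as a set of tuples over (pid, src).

{(12, DEN), (27, BOS), (3, BOS), (3, SEA), (34, MIA)}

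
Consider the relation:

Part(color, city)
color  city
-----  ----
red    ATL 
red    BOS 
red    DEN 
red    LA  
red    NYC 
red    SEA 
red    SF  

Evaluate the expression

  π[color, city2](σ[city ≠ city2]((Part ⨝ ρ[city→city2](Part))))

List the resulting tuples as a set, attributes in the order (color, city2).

ρ[city→city2]: schema becomes (color, city2); tuples unchanged.
Natural join on color: {(red, ATL, ATL), (red, ATL, BOS), (red, ATL, DEN), (red, ATL, LA), (red, ATL, NYC), (red, ATL, SEA), (red, ATL, SF), (red, BOS, ATL), (red, BOS, BOS), (red, BOS, DEN), (red, BOS, LA), (red, BOS, NYC), (red, BOS, SEA), (red, BOS, SF), (red, DEN, ATL), (red, DEN, BOS), (red, DEN, DEN), (red, DEN, LA), (red, DEN, NYC), (red, DEN, SEA), (red, DEN, SF), (red, LA, ATL), (red, LA, BOS), (red, LA, DEN), (red, LA, LA), (red, LA, NYC), (red, LA, SEA), (red, LA, SF), (red, NYC, ATL), (red, NYC, BOS), (red, NYC, DEN), (red, NYC, LA), (red, NYC, NYC), (red, NYC, SEA), (red, NYC, SF), (red, SEA, ATL), (red, SEA, BOS), (red, SEA, DEN), (red, SEA, LA), (red, SEA, NYC), (red, SEA, SEA), (red, SEA, SF), (red, SF, ATL), (red, SF, BOS), (red, SF, DEN), (red, SF, LA), (red, SF, NYC), (red, SF, SEA), (red, SF, SF)}
Apply σ_{city ≠ city2}; surviving tuples: {(red, ATL, BOS), (red, ATL, DEN), (red, ATL, LA), (red, ATL, NYC), (red, ATL, SEA), (red, ATL, SF), (red, BOS, ATL), (red, BOS, DEN), (red, BOS, LA), (red, BOS, NYC), (red, BOS, SEA), (red, BOS, SF), (red, DEN, ATL), (red, DEN, BOS), (red, DEN, LA), (red, DEN, NYC), (red, DEN, SEA), (red, DEN, SF), (red, LA, ATL), (red, LA, BOS), (red, LA, DEN), (red, LA, NYC), (red, LA, SEA), (red, LA, SF), (red, NYC, ATL), (red, NYC, BOS), (red, NYC, DEN), (red, NYC, LA), (red, NYC, SEA), (red, NYC, SF), (red, SEA, ATL), (red, SEA, BOS), (red, SEA, DEN), (red, SEA, LA), (red, SEA, NYC), (red, SEA, SF), (red, SF, ATL), (red, SF, BOS), (red, SF, DEN), (red, SF, LA), (red, SF, NYC), (red, SF, SEA)}
Projecting to color, city2 (35 duplicate(s) eliminated): {(red, ATL), (red, BOS), (red, DEN), (red, LA), (red, NYC), (red, SEA), (red, SF)}

{(red, ATL), (red, BOS), (red, DEN), (red, LA), (red, NYC), (red, SEA), (red, SF)}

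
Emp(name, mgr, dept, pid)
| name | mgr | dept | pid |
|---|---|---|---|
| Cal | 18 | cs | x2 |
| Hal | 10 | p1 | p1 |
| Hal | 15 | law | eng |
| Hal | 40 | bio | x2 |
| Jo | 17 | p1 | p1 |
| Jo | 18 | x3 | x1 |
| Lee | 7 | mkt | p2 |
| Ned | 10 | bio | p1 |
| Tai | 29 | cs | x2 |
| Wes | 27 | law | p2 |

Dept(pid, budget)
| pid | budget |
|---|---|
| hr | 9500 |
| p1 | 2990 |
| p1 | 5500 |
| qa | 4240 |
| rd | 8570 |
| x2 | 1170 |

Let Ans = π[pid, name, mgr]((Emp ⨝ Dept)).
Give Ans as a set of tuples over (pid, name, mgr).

Emp ⋈ Dept (natural join on pid): {(Cal, 18, cs, x2, 1170), (Hal, 10, p1, p1, 2990), (Hal, 10, p1, p1, 5500), (Hal, 40, bio, x2, 1170), (Jo, 17, p1, p1, 2990), (Jo, 17, p1, p1, 5500), (Ned, 10, bio, p1, 2990), (Ned, 10, bio, p1, 5500), (Tai, 29, cs, x2, 1170)}
π[pid, name, mgr]: project onto (pid, name, mgr) (3 duplicate(s) eliminated) → {(p1, Hal, 10), (p1, Jo, 17), (p1, Ned, 10), (x2, Cal, 18), (x2, Hal, 40), (x2, Tai, 29)}

{(p1, Hal, 10), (p1, Jo, 17), (p1, Ned, 10), (x2, Cal, 18), (x2, Hal, 40), (x2, Tai, 29)}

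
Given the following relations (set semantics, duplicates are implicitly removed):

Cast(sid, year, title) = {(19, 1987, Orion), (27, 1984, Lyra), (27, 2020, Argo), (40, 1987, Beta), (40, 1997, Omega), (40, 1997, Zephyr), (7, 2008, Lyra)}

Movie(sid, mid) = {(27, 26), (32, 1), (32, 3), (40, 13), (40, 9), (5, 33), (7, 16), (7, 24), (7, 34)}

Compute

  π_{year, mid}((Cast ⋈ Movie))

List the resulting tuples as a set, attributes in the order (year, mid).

Natural join on sid: {(27, 1984, Lyra, 26), (27, 2020, Argo, 26), (40, 1987, Beta, 13), (40, 1987, Beta, 9), (40, 1997, Omega, 13), (40, 1997, Omega, 9), (40, 1997, Zephyr, 13), (40, 1997, Zephyr, 9), (7, 2008, Lyra, 16), (7, 2008, Lyra, 24), (7, 2008, Lyra, 34)}
π_{year, mid} gives {(1984, 26), (1987, 13), (1987, 9), (1997, 13), (1997, 9), (2008, 16), (2008, 24), (2008, 34), (2020, 26)} (2 duplicate(s) eliminated).

{(1984, 26), (1987, 13), (1987, 9), (1997, 13), (1997, 9), (2008, 16), (2008, 24), (2008, 34), (2020, 26)}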